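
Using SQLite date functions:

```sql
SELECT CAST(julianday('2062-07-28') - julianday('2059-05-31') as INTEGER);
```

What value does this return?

0 days remain in May 2059 after the 31st (31 − 31).
Full months from June 2059 through June 2062 contribute their day counts.
Then 28 days into July 2062.
Total: 0 + 30 + 31 + 31 + 30 + 31 + 30 + 31 + 31 + 29 + 31 + 30 + 31 + 30 + 31 + 31 + 30 + 31 + 30 + 31 + 31 + 28 + 31 + 30 + 31 + 30 + 31 + 31 + 30 + 31 + 30 + 31 + 31 + 28 + 31 + 30 + 31 + 30 + 28 = 1154.

1154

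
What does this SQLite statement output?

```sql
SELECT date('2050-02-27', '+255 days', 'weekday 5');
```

Applying '+255 days' to 2050-02-27: counting 255 days forward gives 2050-11-09.
`weekday 5` advances to the next Friday; 2050-11-09 is a Wednesday, so it moves forward to 2050-11-11.

2050-11-11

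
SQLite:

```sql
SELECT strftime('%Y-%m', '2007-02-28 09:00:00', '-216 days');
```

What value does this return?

2006-07

First apply '-216 days': 2007-02-28 09:00:00 → 2006-07-27 09:00:00.
`%Y-%m` extracts the year-month: 2006-07.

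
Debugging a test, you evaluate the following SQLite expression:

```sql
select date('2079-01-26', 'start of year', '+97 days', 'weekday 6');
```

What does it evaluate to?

`start of year` rewinds 2079-01-26 to 2079-01-01.
Applying '+97 days' to 2079-01-01: counting 97 days forward gives 2079-04-08.
`weekday 6` advances to the next Saturday; 2079-04-08 is already a Saturday, so it stays at 2079-04-08.

2079-04-08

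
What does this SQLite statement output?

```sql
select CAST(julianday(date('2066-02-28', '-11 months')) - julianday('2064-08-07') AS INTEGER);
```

233

Adding -11 months to 2066-02-28 gives 2065-03-28.
24 days remain in August 2064 after the 7th (31 − 7).
Full months from September 2064 through February 2065 contribute their day counts.
Then 28 days into March 2065.
Total: 24 + 30 + 31 + 30 + 31 + 31 + 28 + 28 = 233.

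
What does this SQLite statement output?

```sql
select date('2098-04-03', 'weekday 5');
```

`weekday 5` advances to the next Friday; 2098-04-03 is a Thursday, so it moves forward to 2098-04-04.

2098-04-04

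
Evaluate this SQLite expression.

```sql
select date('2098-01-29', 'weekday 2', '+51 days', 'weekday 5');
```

`weekday 2` advances to the next Tuesday; 2098-01-29 is a Wednesday, so it moves forward to 2098-02-04.
Applying '+51 days' to 2098-02-04: counting 51 days forward gives 2098-03-27.
`weekday 5` advances to the next Friday; 2098-03-27 is a Thursday, so it moves forward to 2098-03-28.

2098-03-28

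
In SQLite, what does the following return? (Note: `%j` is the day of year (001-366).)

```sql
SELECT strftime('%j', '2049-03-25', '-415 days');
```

First apply '-415 days': 2049-03-25 → 2048-02-04.
Day-of-year for 2048-02-04: days since 2048-01-01 inclusive = 35, zero-padded to 035.

035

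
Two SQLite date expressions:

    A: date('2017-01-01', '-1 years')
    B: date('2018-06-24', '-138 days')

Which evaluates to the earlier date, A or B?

A

A = 2016-01-01.
B = 2018-02-06.
A is earlier.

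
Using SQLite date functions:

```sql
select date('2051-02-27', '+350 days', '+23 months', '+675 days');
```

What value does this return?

2055-11-18

Applying '+350 days' to 2051-02-27: counting 350 days forward gives 2052-02-12.
Adding +23 months to 2052-02-12 gives 2054-01-12.
Applying '+675 days' to 2054-01-12: counting 675 days forward gives 2055-11-18.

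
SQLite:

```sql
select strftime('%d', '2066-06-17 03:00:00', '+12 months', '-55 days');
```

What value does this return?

First apply '+12 months', '-55 days': 2066-06-17 03:00:00 → 2067-04-23 03:00:00.
`%d` extracts the 2-digit day of month: 23.

23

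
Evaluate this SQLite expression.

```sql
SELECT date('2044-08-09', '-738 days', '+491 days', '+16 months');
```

2045-04-06

Applying '-738 days' to 2044-08-09: counting 738 days back gives 2042-08-02.
Applying '+491 days' to 2042-08-02: counting 491 days forward gives 2043-12-06.
Adding +16 months to 2043-12-06 gives 2045-04-06.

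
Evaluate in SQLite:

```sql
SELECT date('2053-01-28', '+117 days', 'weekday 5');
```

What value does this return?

Applying '+117 days' to 2053-01-28: counting 117 days forward gives 2053-05-25.
`weekday 5` advances to the next Friday; 2053-05-25 is a Sunday, so it moves forward to 2053-05-30.

2053-05-30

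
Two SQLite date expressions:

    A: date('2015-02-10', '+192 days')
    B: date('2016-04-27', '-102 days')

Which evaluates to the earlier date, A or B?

A = 2015-08-21.
B = 2016-01-16.
A is earlier.

A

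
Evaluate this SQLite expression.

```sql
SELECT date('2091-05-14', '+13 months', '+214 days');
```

2093-01-14

Adding +13 months to 2091-05-14 gives 2092-06-14.
Applying '+214 days' to 2092-06-14: counting 214 days forward gives 2093-01-14.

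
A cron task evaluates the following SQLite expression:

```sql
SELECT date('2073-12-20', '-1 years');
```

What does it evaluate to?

Adding -1 year to 2073-12-20 gives 2072-12-20.

2072-12-20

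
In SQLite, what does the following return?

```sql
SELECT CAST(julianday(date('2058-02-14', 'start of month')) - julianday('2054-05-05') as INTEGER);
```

1368

`start of month` rewinds 2058-02-14 to 2058-02-01.
26 days remain in May 2054 after the 5th (31 − 5).
Full months from June 2054 through January 2058 contribute their day counts.
Then 1 day into February 2058.
Total: 26 + 30 + 31 + 31 + 30 + 31 + 30 + 31 + 31 + 28 + 31 + 30 + 31 + 30 + 31 + 31 + 30 + 31 + 30 + 31 + 31 + 29 + 31 + 30 + 31 + 30 + 31 + 31 + 30 + 31 + 30 + 31 + 31 + 28 + 31 + 30 + 31 + 30 + 31 + 31 + 30 + 31 + 30 + 31 + 31 + 1 = 1368.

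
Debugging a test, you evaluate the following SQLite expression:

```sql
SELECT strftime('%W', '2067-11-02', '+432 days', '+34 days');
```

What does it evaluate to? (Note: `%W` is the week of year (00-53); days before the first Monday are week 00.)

First apply '+432 days', '+34 days': 2067-11-02 → 2069-02-10.
2069-02-10 is a Sunday. SQLite's %W counts Mondays since the year started; the result is 05.

05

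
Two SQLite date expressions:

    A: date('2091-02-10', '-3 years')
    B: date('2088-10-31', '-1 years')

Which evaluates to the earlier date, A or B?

A = 2088-02-10.
B = 2087-10-31.
B is earlier.

B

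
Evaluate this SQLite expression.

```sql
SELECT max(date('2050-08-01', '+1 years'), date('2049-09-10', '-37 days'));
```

2051-08-01

date('2050-08-01', '+1 years') → 2051-08-01.
date('2049-09-10', '-37 days') → 2049-08-04.
Later of the two is 2051-08-01.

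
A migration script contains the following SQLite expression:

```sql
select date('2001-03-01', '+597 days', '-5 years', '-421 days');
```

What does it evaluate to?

Applying '+597 days' to 2001-03-01: counting 597 days forward gives 2002-10-19.
Adding -5 years to 2002-10-19 gives 1997-10-19.
Applying '-421 days' to 1997-10-19: counting 421 days back gives 1996-08-24.

1996-08-24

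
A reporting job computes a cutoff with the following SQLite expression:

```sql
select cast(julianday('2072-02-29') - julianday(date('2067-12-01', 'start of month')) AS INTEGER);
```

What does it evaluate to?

1551

`start of month` rewinds 2067-12-01 to 2067-12-01.
30 days remain in December 2067 after the 1st (31 − 1).
Full months from January 2068 through January 2072 contribute their day counts.
Then 29 days into February 2072.
Total: 30 + 31 + 29 + 31 + 30 + 31 + 30 + 31 + 31 + 30 + 31 + 30 + 31 + 31 + 28 + 31 + 30 + 31 + 30 + 31 + 31 + 30 + 31 + 30 + 31 + 31 + 28 + 31 + 30 + 31 + 30 + 31 + 31 + 30 + 31 + 30 + 31 + 31 + 28 + 31 + 30 + 31 + 30 + 31 + 31 + 30 + 31 + 30 + 31 + 31 + 29 = 1551.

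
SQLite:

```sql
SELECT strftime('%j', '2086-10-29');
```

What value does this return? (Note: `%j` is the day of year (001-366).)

Day-of-year for 2086-10-29: days since 2086-01-01 inclusive = 302, zero-padded to 302.

302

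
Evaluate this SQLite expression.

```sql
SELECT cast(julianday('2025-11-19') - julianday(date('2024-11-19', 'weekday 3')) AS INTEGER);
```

364

`weekday 3` advances to the next Wednesday; 2024-11-19 is a Tuesday, so it moves forward to 2024-11-20.
10 days remain in November 2024 after the 20th (30 − 20).
Full months from December 2024 through October 2025 contribute their day counts.
Then 19 days into November 2025.
Total: 10 + 31 + 31 + 28 + 31 + 30 + 31 + 30 + 31 + 31 + 30 + 31 + 19 = 364.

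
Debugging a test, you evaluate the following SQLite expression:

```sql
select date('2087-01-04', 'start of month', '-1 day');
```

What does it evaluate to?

2086-12-31

`start of month` rewinds 2087-01-04 to 2087-01-01.
Going back 1 day from 2087-01-01 reaches 2086-12-31 (last day of December, 31 days).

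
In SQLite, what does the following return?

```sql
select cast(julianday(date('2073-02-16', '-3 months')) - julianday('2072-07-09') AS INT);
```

Adding -3 months to 2073-02-16 gives 2072-11-16.
22 days remain in July 2072 after the 9th (31 − 9).
August 2072: 31 days.
September 2072: 30 days.
October 2072: 31 days.
Then 16 days into November 2072.
Total: 22 + 31 + 30 + 31 + 16 = 130.

130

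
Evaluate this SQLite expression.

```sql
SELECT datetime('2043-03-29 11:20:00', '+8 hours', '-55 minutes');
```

+8 hours from 2043-03-29 11:20:00 is 2043-03-29 19:20:00.
-55 minutes from 2043-03-29 19:20:00 is 2043-03-29 18:25:00.

2043-03-29 18:25:00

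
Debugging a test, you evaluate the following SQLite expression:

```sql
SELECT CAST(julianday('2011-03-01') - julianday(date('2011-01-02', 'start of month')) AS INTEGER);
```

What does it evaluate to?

`start of month` rewinds 2011-01-02 to 2011-01-01.
30 days remain in January 2011 after the 1st (31 − 1).
February 2011: 28 days.
Then 1 day into March 2011.
Total: 30 + 28 + 1 = 59.

59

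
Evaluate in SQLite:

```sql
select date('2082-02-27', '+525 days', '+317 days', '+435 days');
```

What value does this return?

2085-08-27

Applying '+525 days' to 2082-02-27: counting 525 days forward gives 2083-08-06.
Applying '+317 days' to 2083-08-06: counting 317 days forward gives 2084-06-18.
Applying '+435 days' to 2084-06-18: counting 435 days forward gives 2085-08-27.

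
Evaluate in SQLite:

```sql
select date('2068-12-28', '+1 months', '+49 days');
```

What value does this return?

2069-03-18

Adding +1 month to 2068-12-28 gives 2069-01-28.
Applying '+49 days' to 2069-01-28: counting 49 days forward gives 2069-03-18.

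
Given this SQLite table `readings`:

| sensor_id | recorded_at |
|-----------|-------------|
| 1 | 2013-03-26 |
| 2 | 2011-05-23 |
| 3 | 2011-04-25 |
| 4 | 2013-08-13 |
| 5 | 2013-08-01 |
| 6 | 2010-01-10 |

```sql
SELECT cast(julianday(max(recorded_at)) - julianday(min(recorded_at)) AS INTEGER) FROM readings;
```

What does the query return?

MIN = 2010-01-10, MAX = 2013-08-13.
21 days remain in January 2010 after the 10th (31 − 10).
Full months from February 2010 through July 2013 contribute their day counts.
Then 13 days into August 2013.
Total: 21 + 28 + 31 + 30 + 31 + 30 + 31 + 31 + 30 + 31 + 30 + 31 + 31 + 28 + 31 + 30 + 31 + 30 + 31 + 31 + 30 + 31 + 30 + 31 + 31 + 29 + 31 + 30 + 31 + 30 + 31 + 31 + 30 + 31 + 30 + 31 + 31 + 28 + 31 + 30 + 31 + 30 + 31 + 13 = 1311.

1311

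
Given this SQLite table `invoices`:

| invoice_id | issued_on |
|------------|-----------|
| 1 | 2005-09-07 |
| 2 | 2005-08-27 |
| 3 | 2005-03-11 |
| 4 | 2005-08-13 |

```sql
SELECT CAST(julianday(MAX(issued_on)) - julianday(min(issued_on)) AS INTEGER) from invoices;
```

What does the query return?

MIN = 2005-03-11, MAX = 2005-09-07.
20 days remain in March 2005 after the 11th (31 − 11).
April 2005: 30 days.
May 2005: 31 days.
June 2005: 30 days.
July 2005: 31 days.
August 2005: 31 days.
Then 7 days into September 2005.
Total: 20 + 30 + 31 + 30 + 31 + 31 + 7 = 180.

180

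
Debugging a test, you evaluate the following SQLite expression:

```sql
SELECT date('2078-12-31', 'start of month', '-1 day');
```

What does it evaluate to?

2078-11-30

`start of month` rewinds 2078-12-31 to 2078-12-01.
Going back 1 day from 2078-12-01 reaches 2078-11-30 (last day of November, 30 days).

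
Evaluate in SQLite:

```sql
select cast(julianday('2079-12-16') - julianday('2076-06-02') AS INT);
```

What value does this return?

1292

28 days remain in June 2076 after the 2nd (30 − 2).
Full months from July 2076 through November 2079 contribute their day counts.
Then 16 days into December 2079.
Total: 28 + 31 + 31 + 30 + 31 + 30 + 31 + 31 + 28 + 31 + 30 + 31 + 30 + 31 + 31 + 30 + 31 + 30 + 31 + 31 + 28 + 31 + 30 + 31 + 30 + 31 + 31 + 30 + 31 + 30 + 31 + 31 + 28 + 31 + 30 + 31 + 30 + 31 + 31 + 30 + 31 + 30 + 16 = 1292.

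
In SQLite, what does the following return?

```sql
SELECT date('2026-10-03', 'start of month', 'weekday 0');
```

2026-10-04

`start of month` rewinds 2026-10-03 to 2026-10-01.
`weekday 0` advances to the next Sunday; 2026-10-01 is a Thursday, so it moves forward to 2026-10-04.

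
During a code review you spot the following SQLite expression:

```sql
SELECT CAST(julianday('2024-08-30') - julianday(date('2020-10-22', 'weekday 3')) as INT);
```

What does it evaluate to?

`weekday 3` advances to the next Wednesday; 2020-10-22 is a Thursday, so it moves forward to 2020-10-28.
3 days remain in October 2020 after the 28th (31 − 28).
Full months from November 2020 through July 2024 contribute their day counts.
Then 30 days into August 2024.
Total: 3 + 30 + 31 + 31 + 28 + 31 + 30 + 31 + 30 + 31 + 31 + 30 + 31 + 30 + 31 + 31 + 28 + 31 + 30 + 31 + 30 + 31 + 31 + 30 + 31 + 30 + 31 + 31 + 28 + 31 + 30 + 31 + 30 + 31 + 31 + 30 + 31 + 30 + 31 + 31 + 29 + 31 + 30 + 31 + 30 + 31 + 30 = 1402.

1402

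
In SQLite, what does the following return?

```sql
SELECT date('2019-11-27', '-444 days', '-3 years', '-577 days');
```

2014-02-09

Applying '-444 days' to 2019-11-27: counting 444 days back gives 2018-09-09.
Adding -3 years to 2018-09-09 gives 2015-09-09.
Applying '-577 days' to 2015-09-09: counting 577 days back gives 2014-02-09.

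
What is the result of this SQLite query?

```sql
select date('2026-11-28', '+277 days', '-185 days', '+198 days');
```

2027-09-14

Applying '+277 days' to 2026-11-28: counting 277 days forward gives 2027-09-01.
Applying '-185 days' to 2027-09-01: counting 185 days back gives 2027-02-28.
Applying '+198 days' to 2027-02-28: counting 198 days forward gives 2027-09-14.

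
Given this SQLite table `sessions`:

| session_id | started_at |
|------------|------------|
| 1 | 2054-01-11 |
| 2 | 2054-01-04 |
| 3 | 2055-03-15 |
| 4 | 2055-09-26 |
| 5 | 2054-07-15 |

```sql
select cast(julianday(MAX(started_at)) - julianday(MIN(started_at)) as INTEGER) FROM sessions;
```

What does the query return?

630

MIN = 2054-01-04, MAX = 2055-09-26.
27 days remain in January 2054 after the 4th (31 − 4).
Full months from February 2054 through August 2055 contribute their day counts.
Then 26 days into September 2055.
Total: 27 + 28 + 31 + 30 + 31 + 30 + 31 + 31 + 30 + 31 + 30 + 31 + 31 + 28 + 31 + 30 + 31 + 30 + 31 + 31 + 26 = 630.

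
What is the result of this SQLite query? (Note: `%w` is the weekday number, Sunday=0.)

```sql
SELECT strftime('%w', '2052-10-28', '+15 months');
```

3

First apply '+15 months': 2052-10-28 → 2054-01-28.
2054-01-28 is a Wednesday; with Sunday=0 that is 3.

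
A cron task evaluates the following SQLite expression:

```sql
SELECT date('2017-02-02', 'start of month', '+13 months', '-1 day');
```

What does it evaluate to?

2018-02-28

`start of month` rewinds 2017-02-02 to 2017-02-01.
Adding +13 months to 2017-02-01 gives 2018-03-01.
Going back 1 day from 2018-03-01 reaches 2018-02-28 (last day of February, 28 days).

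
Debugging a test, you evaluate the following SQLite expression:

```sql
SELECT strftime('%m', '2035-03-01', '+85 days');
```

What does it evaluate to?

05

First apply '+85 days': 2035-03-01 → 2035-05-25.
`%m` extracts the 2-digit month (01-12): 05.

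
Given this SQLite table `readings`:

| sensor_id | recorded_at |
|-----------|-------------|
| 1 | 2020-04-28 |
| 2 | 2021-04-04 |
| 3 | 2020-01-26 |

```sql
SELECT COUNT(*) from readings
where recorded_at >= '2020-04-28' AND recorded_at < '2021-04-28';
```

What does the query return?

Rows in [2020-04-28, 2021-04-28): 2020-04-28, 2021-04-04 → 2 rows.

2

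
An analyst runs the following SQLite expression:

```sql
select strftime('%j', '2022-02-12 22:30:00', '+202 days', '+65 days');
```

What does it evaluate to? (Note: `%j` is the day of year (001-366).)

First apply '+202 days', '+65 days': 2022-02-12 22:30:00 → 2022-11-06 22:30:00.
Day-of-year for 2022-11-06: days since 2022-01-01 inclusive = 310, zero-padded to 310.

310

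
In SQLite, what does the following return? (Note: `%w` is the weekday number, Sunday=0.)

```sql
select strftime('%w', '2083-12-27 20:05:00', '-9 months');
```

6

First apply '-9 months': 2083-12-27 20:05:00 → 2083-03-27 20:05:00.
2083-03-27 is a Saturday; with Sunday=0 that is 6.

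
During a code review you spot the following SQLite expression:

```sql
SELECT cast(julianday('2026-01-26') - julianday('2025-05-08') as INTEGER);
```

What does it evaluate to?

23 days remain in May 2025 after the 8th (31 − 8).
Full months from June 2025 through December 2025 contribute their day counts.
Then 26 days into January 2026.
Total: 23 + 30 + 31 + 31 + 30 + 31 + 30 + 31 + 26 = 263.

263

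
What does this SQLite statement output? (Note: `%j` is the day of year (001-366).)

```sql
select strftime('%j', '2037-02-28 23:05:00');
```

059

Day-of-year for 2037-02-28: days since 2037-01-01 inclusive = 59, zero-padded to 059.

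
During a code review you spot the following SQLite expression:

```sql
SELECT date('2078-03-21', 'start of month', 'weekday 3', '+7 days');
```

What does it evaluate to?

`start of month` rewinds 2078-03-21 to 2078-03-01.
`weekday 3` advances to the next Wednesday; 2078-03-01 is a Tuesday, so it moves forward to 2078-03-02.
Advancing 7 more days within March lands on 2078-03-09.

2078-03-09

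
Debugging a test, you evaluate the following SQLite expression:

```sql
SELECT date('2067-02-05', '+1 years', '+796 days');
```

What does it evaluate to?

2070-04-11

Adding +1 year to 2067-02-05 gives 2068-02-05.
Applying '+796 days' to 2068-02-05: counting 796 days forward gives 2070-04-11.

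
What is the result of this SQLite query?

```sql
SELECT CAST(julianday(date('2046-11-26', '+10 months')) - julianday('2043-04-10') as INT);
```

1630

Adding +10 months to 2046-11-26 gives 2047-09-26.
20 days remain in April 2043 after the 10th (30 − 10).
Full months from May 2043 through August 2047 contribute their day counts.
Then 26 days into September 2047.
Total: 20 + 31 + 30 + 31 + 31 + 30 + 31 + 30 + 31 + 31 + 29 + 31 + 30 + 31 + 30 + 31 + 31 + 30 + 31 + 30 + 31 + 31 + 28 + 31 + 30 + 31 + 30 + 31 + 31 + 30 + 31 + 30 + 31 + 31 + 28 + 31 + 30 + 31 + 30 + 31 + 31 + 30 + 31 + 30 + 31 + 31 + 28 + 31 + 30 + 31 + 30 + 31 + 31 + 26 = 1630.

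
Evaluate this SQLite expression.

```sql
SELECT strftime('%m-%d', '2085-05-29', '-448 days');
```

First apply '-448 days': 2085-05-29 → 2084-03-07.
`%m-%d` extracts the month-day: 03-07.

03-07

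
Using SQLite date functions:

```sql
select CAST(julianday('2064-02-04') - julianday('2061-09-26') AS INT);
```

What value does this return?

861

4 days remain in September 2061 after the 26th (30 − 26).
Full months from October 2061 through January 2064 contribute their day counts.
Then 4 days into February 2064.
Total: 4 + 31 + 30 + 31 + 31 + 28 + 31 + 30 + 31 + 30 + 31 + 31 + 30 + 31 + 30 + 31 + 31 + 28 + 31 + 30 + 31 + 30 + 31 + 31 + 30 + 31 + 30 + 31 + 31 + 4 = 861.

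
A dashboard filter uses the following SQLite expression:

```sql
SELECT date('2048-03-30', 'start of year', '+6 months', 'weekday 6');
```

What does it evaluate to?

2048-07-04

`start of year` rewinds 2048-03-30 to 2048-01-01.
Adding +6 months to 2048-01-01 gives 2048-07-01.
`weekday 6` advances to the next Saturday; 2048-07-01 is a Wednesday, so it moves forward to 2048-07-04.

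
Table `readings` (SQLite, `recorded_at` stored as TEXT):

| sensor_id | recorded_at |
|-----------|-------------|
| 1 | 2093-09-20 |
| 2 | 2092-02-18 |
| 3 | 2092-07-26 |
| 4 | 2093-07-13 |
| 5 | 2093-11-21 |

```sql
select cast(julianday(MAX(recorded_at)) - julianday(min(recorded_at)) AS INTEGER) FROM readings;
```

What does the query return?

MIN = 2092-02-18, MAX = 2093-11-21.
11 days remain in February 2092 after the 18th (29 − 18).
Full months from March 2092 through October 2093 contribute their day counts.
Then 21 days into November 2093.
Total: 11 + 31 + 30 + 31 + 30 + 31 + 31 + 30 + 31 + 30 + 31 + 31 + 28 + 31 + 30 + 31 + 30 + 31 + 31 + 30 + 31 + 21 = 642.

642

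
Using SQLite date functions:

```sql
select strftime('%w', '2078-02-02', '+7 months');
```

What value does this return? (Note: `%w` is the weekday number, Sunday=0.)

First apply '+7 months': 2078-02-02 → 2078-09-02.
2078-09-02 is a Friday; with Sunday=0 that is 5.

5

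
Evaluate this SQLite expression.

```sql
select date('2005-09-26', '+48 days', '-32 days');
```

2005-10-12

Applying '+48 days' to 2005-09-26: counting 48 days forward gives 2005-11-13.
Going back 13 days from 2005-11-13 reaches 2005-10-31 (last day of October, 31 days).
Going back 19 days within October lands on 2005-10-12.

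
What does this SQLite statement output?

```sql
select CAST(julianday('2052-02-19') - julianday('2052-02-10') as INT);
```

9

Both dates are in February 2052: 19 − 10 = 9.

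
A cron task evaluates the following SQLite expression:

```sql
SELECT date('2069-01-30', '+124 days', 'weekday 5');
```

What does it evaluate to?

Applying '+124 days' to 2069-01-30: counting 124 days forward gives 2069-06-03.
`weekday 5` advances to the next Friday; 2069-06-03 is a Monday, so it moves forward to 2069-06-07.

2069-06-07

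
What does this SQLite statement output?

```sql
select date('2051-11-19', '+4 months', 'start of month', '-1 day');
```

2052-02-29

Adding +4 months to 2051-11-19 gives 2052-03-19.
`start of month` rewinds 2052-03-19 to 2052-03-01.
Going back 1 day from 2052-03-01 reaches 2052-02-29 (last day of February, 29 days).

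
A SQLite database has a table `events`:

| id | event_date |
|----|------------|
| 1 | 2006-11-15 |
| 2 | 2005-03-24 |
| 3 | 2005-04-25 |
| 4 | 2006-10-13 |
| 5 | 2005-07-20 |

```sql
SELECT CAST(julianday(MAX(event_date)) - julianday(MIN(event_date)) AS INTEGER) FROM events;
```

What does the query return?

601

MIN = 2005-03-24, MAX = 2006-11-15.
7 days remain in March 2005 after the 24th (31 − 24).
Full months from April 2005 through October 2006 contribute their day counts.
Then 15 days into November 2006.
Total: 7 + 30 + 31 + 30 + 31 + 31 + 30 + 31 + 30 + 31 + 31 + 28 + 31 + 30 + 31 + 30 + 31 + 31 + 30 + 31 + 15 = 601.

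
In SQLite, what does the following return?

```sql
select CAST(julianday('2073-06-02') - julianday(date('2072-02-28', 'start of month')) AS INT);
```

487

`start of month` rewinds 2072-02-28 to 2072-02-01.
28 days remain in February 2072 after the 1st (29 − 1).
Full months from March 2072 through May 2073 contribute their day counts.
Then 2 days into June 2073.
Total: 28 + 31 + 30 + 31 + 30 + 31 + 31 + 30 + 31 + 30 + 31 + 31 + 28 + 31 + 30 + 31 + 2 = 487.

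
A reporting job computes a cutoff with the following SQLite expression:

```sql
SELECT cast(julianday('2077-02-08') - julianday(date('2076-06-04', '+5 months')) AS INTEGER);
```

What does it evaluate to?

96

Adding +5 months to 2076-06-04 gives 2076-11-04.
26 days remain in November 2076 after the 4th (30 − 4).
December 2076: 31 days.
January 2077: 31 days.
Then 8 days into February 2077.
Total: 26 + 31 + 31 + 8 = 96.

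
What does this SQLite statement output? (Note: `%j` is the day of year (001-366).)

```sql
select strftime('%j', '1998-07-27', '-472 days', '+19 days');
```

120

First apply '-472 days', '+19 days': 1998-07-27 → 1997-04-30.
Day-of-year for 1997-04-30: days since 1997-01-01 inclusive = 120, zero-padded to 120.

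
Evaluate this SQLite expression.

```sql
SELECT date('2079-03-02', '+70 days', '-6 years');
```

Applying '+70 days' to 2079-03-02: counting 70 days forward gives 2079-05-11.
Adding -6 years to 2079-05-11 gives 2073-05-11.

2073-05-11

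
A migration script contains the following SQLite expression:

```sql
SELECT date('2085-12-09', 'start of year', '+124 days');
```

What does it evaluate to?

2085-05-05

`start of year` rewinds 2085-12-09 to 2085-01-01.
Applying '+124 days' to 2085-01-01: counting 124 days forward gives 2085-05-05.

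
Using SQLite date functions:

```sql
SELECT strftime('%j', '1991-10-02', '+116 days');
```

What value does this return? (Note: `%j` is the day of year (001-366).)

First apply '+116 days': 1991-10-02 → 1992-01-26.
Day-of-year for 1992-01-26: days since 1992-01-01 inclusive = 26, zero-padded to 026.

026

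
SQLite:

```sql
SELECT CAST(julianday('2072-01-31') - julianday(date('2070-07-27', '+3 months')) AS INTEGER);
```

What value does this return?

461

Adding +3 months to 2070-07-27 gives 2070-10-27.
4 days remain in October 2070 after the 27th (31 − 27).
Full months from November 2070 through December 2071 contribute their day counts.
Then 31 days into January 2072.
Total: 4 + 30 + 31 + 31 + 28 + 31 + 30 + 31 + 30 + 31 + 31 + 30 + 31 + 30 + 31 + 31 = 461.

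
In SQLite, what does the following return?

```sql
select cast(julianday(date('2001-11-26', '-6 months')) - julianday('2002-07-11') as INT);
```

Adding -6 months to 2001-11-26 gives 2001-05-26.
5 days remain in May 2001 after the 26th (31 − 26).
Full months from June 2001 through June 2002 contribute their day counts.
Then 11 days into July 2002.
Total: 5 + 30 + 31 + 31 + 30 + 31 + 30 + 31 + 31 + 28 + 31 + 30 + 31 + 30 + 11 = 411.
The subtraction is earlier − later, so the result is −411 → -411.

-411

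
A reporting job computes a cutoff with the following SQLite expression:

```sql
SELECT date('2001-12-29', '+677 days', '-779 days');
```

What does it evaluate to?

2001-09-18

Applying '+677 days' to 2001-12-29: counting 677 days forward gives 2003-11-06.
Applying '-779 days' to 2003-11-06: counting 779 days back gives 2001-09-18.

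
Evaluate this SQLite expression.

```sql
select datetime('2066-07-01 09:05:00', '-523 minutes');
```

2066-07-01 00:22:00

523 minutes = 8h 43m; -523 minutes from 2066-07-01 09:05:00 is 2066-07-01 00:22:00.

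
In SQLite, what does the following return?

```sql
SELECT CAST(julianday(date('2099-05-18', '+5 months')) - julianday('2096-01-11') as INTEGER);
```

1376

Adding +5 months to 2099-05-18 gives 2099-10-18.
20 days remain in January 2096 after the 11th (31 − 11).
Full months from February 2096 through September 2099 contribute their day counts.
Then 18 days into October 2099.
Total: 20 + 29 + 31 + 30 + 31 + 30 + 31 + 31 + 30 + 31 + 30 + 31 + 31 + 28 + 31 + 30 + 31 + 30 + 31 + 31 + 30 + 31 + 30 + 31 + 31 + 28 + 31 + 30 + 31 + 30 + 31 + 31 + 30 + 31 + 30 + 31 + 31 + 28 + 31 + 30 + 31 + 30 + 31 + 31 + 30 + 18 = 1376.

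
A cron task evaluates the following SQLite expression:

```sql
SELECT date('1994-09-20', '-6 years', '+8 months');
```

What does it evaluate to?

Adding -6 years to 1994-09-20 gives 1988-09-20.
Adding +8 months to 1988-09-20 gives 1989-05-20.

1989-05-20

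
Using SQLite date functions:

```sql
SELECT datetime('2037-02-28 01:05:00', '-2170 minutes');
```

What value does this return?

2037-02-26 12:55:00

2170 minutes = 36h 10m; -2170 minutes from 2037-02-28 01:05:00 is 2037-02-26 12:55:00 (crosses midnight).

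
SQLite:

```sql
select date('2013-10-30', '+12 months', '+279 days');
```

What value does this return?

Adding +12 months to 2013-10-30 gives 2014-10-30.
Applying '+279 days' to 2014-10-30: counting 279 days forward gives 2015-08-05.

2015-08-05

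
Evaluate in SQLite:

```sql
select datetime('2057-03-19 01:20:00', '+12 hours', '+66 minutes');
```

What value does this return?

+12 hours from 2057-03-19 01:20:00 is 2057-03-19 13:20:00.
66 minutes = 1h 6m; +66 minutes from 2057-03-19 13:20:00 is 2057-03-19 14:26:00.

2057-03-19 14:26:00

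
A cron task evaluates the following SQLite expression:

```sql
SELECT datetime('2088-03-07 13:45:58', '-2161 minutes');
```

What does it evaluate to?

2161 minutes = 36h 1m; -2161 minutes from 2088-03-07 13:45:58 is 2088-03-06 01:44:58 (crosses midnight).

2088-03-06 01:44:58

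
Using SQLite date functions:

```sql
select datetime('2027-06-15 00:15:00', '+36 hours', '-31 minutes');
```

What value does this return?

+36 hours from 2027-06-15 00:15:00 is 2027-06-16 12:15:00 (crosses midnight).
-31 minutes from 2027-06-16 12:15:00 is 2027-06-16 11:44:00.

2027-06-16 11:44:00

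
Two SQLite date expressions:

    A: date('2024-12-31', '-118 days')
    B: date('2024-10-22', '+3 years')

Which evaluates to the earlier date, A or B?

A = 2024-09-04.
B = 2027-10-22.
A is earlier.

A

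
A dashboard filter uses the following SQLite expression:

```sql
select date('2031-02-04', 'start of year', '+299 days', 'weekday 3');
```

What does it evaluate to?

2031-10-29

`start of year` rewinds 2031-02-04 to 2031-01-01.
Applying '+299 days' to 2031-01-01: counting 299 days forward gives 2031-10-27.
`weekday 3` advances to the next Wednesday; 2031-10-27 is a Monday, so it moves forward to 2031-10-29.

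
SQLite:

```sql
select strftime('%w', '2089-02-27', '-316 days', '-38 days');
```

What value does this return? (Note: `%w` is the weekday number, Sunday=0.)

First apply '-316 days', '-38 days': 2089-02-27 → 2088-03-10.
2088-03-10 is a Wednesday; with Sunday=0 that is 3.

3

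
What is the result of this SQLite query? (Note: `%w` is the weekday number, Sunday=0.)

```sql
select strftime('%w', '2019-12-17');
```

2019-12-17 is a Tuesday; with Sunday=0 that is 2.

2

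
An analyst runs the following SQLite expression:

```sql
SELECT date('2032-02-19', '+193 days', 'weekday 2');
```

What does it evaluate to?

Applying '+193 days' to 2032-02-19: counting 193 days forward gives 2032-08-30.
`weekday 2` advances to the next Tuesday; 2032-08-30 is a Monday, so it moves forward to 2032-08-31.

2032-08-31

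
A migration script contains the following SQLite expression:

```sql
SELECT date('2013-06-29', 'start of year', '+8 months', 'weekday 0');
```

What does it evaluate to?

`start of year` rewinds 2013-06-29 to 2013-01-01.
Adding +8 months to 2013-01-01 gives 2013-09-01.
`weekday 0` advances to the next Sunday; 2013-09-01 is already a Sunday, so it stays at 2013-09-01.

2013-09-01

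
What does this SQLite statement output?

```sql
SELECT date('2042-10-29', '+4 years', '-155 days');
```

2046-05-27

Adding +4 years to 2042-10-29 gives 2046-10-29.
Applying '-155 days' to 2046-10-29: counting 155 days back gives 2046-05-27.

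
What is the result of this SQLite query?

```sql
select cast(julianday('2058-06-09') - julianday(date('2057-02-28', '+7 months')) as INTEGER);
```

254

Adding +7 months to 2057-02-28 gives 2057-09-28.
2 days remain in September 2057 after the 28th (30 − 28).
Full months from October 2057 through May 2058 contribute their day counts.
Then 9 days into June 2058.
Total: 2 + 31 + 30 + 31 + 31 + 28 + 31 + 30 + 31 + 9 = 254.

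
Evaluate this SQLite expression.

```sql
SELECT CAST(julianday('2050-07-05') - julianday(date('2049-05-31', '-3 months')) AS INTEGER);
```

Adding -3 months to 2049-05-31 targets 2049-02-31. February 2049 has only 28 days, so SQLite normalizes the 3-day overflow forward to 2049-03-03.
28 days remain in March 2049 after the 3rd (31 − 3).
Full months from April 2049 through June 2050 contribute their day counts.
Then 5 days into July 2050.
Total: 28 + 30 + 31 + 30 + 31 + 31 + 30 + 31 + 30 + 31 + 31 + 28 + 31 + 30 + 31 + 30 + 5 = 489.

489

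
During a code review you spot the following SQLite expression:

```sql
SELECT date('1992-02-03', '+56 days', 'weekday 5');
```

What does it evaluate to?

Applying '+56 days' to 1992-02-03: counting 56 days forward gives 1992-03-30.
`weekday 5` advances to the next Friday; 1992-03-30 is a Monday, so it moves forward to 1992-04-03.

1992-04-03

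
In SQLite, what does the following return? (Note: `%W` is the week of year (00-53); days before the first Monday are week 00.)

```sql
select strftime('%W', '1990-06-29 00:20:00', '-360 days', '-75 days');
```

First apply '-360 days', '-75 days': 1990-06-29 00:20:00 → 1989-04-20 00:20:00.
1989-04-20 is a Thursday. SQLite's %W counts Mondays since the year started; the result is 16.

16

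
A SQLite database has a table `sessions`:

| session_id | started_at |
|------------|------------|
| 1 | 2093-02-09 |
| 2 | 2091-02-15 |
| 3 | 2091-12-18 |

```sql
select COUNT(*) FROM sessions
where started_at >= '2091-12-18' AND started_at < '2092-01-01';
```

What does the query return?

1

Rows in [2091-12-18, 2092-01-01): 2091-12-18 → 1 row.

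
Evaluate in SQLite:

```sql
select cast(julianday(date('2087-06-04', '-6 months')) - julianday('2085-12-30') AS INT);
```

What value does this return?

Adding -6 months to 2087-06-04 gives 2086-12-04.
1 day remains in December 2085 after the 30th (31 − 30).
Full months from January 2086 through November 2086 contribute their day counts.
Then 4 days into December 2086.
Total: 1 + 31 + 28 + 31 + 30 + 31 + 30 + 31 + 31 + 30 + 31 + 30 + 4 = 339.

339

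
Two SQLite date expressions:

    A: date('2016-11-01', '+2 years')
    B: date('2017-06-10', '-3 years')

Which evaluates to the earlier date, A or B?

B

A = 2018-11-01.
B = 2014-06-10.
B is earlier.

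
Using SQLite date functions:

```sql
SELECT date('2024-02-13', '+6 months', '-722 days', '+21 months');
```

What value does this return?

Adding +6 months to 2024-02-13 gives 2024-08-13.
Applying '-722 days' to 2024-08-13: counting 722 days back gives 2022-08-22.
Adding +21 months to 2022-08-22 gives 2024-05-22.

2024-05-22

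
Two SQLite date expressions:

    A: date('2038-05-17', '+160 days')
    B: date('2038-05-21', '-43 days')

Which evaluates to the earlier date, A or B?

B

A = 2038-10-24.
B = 2038-04-08.
B is earlier.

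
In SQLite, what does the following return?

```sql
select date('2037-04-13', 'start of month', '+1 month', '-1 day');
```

`start of month` rewinds 2037-04-13 to 2037-04-01.
Adding +1 month to 2037-04-01 gives 2037-05-01.
Going back 1 day from 2037-05-01 reaches 2037-04-30 (last day of April, 30 days).

2037-04-30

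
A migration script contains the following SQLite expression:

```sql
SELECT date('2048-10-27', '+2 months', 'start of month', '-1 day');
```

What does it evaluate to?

2048-11-30

Adding +2 months to 2048-10-27 gives 2048-12-27.
`start of month` rewinds 2048-12-27 to 2048-12-01.
Going back 1 day from 2048-12-01 reaches 2048-11-30 (last day of November, 30 days).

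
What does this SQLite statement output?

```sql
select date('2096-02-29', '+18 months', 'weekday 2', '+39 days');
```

Adding +18 months to 2096-02-29 gives 2097-08-29.
`weekday 2` advances to the next Tuesday; 2097-08-29 is a Thursday, so it moves forward to 2097-09-03.
September 2097 has 30 days; 27 remain after the 3rd, so 28 days reach 2097-10-01.
Advancing 11 more days within October lands on 2097-10-12.

2097-10-12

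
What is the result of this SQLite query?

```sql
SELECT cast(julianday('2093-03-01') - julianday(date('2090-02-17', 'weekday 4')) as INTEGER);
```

`weekday 4` advances to the next Thursday; 2090-02-17 is a Friday, so it moves forward to 2090-02-23.
5 days remain in February 2090 after the 23rd (28 − 23).
Full months from March 2090 through February 2093 contribute their day counts.
Then 1 day into March 2093.
Total: 5 + 31 + 30 + 31 + 30 + 31 + 31 + 30 + 31 + 30 + 31 + 31 + 28 + 31 + 30 + 31 + 30 + 31 + 31 + 30 + 31 + 30 + 31 + 31 + 29 + 31 + 30 + 31 + 30 + 31 + 31 + 30 + 31 + 30 + 31 + 31 + 28 + 1 = 1102.

1102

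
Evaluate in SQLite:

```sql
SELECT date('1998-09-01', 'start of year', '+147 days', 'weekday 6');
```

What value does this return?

1998-05-30

`start of year` rewinds 1998-09-01 to 1998-01-01.
Applying '+147 days' to 1998-01-01: counting 147 days forward gives 1998-05-28.
`weekday 6` advances to the next Saturday; 1998-05-28 is a Thursday, so it moves forward to 1998-05-30.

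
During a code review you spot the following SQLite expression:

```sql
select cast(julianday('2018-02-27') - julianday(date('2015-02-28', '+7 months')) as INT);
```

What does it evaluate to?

883

Adding +7 months to 2015-02-28 gives 2015-09-28.
2 days remain in September 2015 after the 28th (30 − 28).
Full months from October 2015 through January 2018 contribute their day counts.
Then 27 days into February 2018.
Total: 2 + 31 + 30 + 31 + 31 + 29 + 31 + 30 + 31 + 30 + 31 + 31 + 30 + 31 + 30 + 31 + 31 + 28 + 31 + 30 + 31 + 30 + 31 + 31 + 30 + 31 + 30 + 31 + 31 + 27 = 883.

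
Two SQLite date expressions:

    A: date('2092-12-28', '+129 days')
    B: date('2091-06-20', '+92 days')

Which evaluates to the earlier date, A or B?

B

A = 2093-05-06.
B = 2091-09-20.
B is earlier.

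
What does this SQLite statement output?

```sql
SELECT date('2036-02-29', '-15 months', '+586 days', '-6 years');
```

Adding -15 months to 2036-02-29 gives 2034-11-29.
Applying '+586 days' to 2034-11-29: counting 586 days forward gives 2036-07-07.
Adding -6 years to 2036-07-07 gives 2030-07-07.

2030-07-07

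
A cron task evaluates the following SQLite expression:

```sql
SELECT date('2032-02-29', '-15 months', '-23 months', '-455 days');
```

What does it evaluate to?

Adding -15 months to 2032-02-29 gives 2030-11-29.
Adding -23 months to 2030-11-29 gives 2028-12-29.
Applying '-455 days' to 2028-12-29: counting 455 days back gives 2027-10-01.

2027-10-01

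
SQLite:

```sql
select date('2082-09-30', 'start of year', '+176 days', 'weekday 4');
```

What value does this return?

2082-07-02

`start of year` rewinds 2082-09-30 to 2082-01-01.
Applying '+176 days' to 2082-01-01: counting 176 days forward gives 2082-06-26.
`weekday 4` advances to the next Thursday; 2082-06-26 is a Friday, so it moves forward to 2082-07-02.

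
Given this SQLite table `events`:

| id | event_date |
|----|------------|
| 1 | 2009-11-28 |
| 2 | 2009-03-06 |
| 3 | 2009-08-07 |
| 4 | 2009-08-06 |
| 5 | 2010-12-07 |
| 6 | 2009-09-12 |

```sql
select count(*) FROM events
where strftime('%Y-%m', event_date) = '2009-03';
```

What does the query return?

Rows with year-month 2009-03: 2009-03-06 → 1.

1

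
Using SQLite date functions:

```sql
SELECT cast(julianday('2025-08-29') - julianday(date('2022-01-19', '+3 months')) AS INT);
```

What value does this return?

Adding +3 months to 2022-01-19 gives 2022-04-19.
11 days remain in April 2022 after the 19th (30 − 19).
Full months from May 2022 through July 2025 contribute their day counts.
Then 29 days into August 2025.
Total: 11 + 31 + 30 + 31 + 31 + 30 + 31 + 30 + 31 + 31 + 28 + 31 + 30 + 31 + 30 + 31 + 31 + 30 + 31 + 30 + 31 + 31 + 29 + 31 + 30 + 31 + 30 + 31 + 31 + 30 + 31 + 30 + 31 + 31 + 28 + 31 + 30 + 31 + 30 + 31 + 29 = 1228.

1228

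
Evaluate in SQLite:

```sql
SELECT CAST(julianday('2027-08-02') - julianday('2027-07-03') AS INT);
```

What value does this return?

28 days remain in July 2027 after the 3rd (31 − 3).
Then 2 days into August 2027.
Total: 28 + 2 = 30.

30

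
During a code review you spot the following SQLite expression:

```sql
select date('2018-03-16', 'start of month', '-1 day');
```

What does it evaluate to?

2018-02-28

`start of month` rewinds 2018-03-16 to 2018-03-01.
Going back 1 day from 2018-03-01 reaches 2018-02-28 (last day of February, 28 days).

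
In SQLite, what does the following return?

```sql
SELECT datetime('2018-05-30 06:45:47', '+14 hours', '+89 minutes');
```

+14 hours from 2018-05-30 06:45:47 is 2018-05-30 20:45:47.
89 minutes = 1h 29m; +89 minutes from 2018-05-30 20:45:47 is 2018-05-30 22:14:47.

2018-05-30 22:14:47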